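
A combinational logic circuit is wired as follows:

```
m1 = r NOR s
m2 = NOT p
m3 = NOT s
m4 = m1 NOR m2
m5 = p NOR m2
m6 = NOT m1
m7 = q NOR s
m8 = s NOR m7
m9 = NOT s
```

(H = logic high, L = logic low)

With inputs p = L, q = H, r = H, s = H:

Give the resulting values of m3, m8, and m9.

m3 = L; m8 = L; m9 = L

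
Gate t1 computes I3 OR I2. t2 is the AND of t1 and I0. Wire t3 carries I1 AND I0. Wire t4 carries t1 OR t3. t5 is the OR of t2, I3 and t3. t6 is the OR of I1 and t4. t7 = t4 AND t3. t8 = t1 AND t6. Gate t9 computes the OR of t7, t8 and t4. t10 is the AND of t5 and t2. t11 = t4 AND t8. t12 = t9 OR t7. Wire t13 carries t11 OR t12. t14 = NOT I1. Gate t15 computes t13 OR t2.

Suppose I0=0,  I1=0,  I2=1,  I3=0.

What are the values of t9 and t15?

t9 = 1; t15 = 1

t1 = I3 OR I2 = 0 OR 1 = 1
t2 = t1 AND I0 = 1 AND 0 = 0
t3 = I1 AND I0 = 0 AND 0 = 0
t4 = t1 OR t3 = 1 OR 0 = 1
t6 = I1 OR t4 = 0 OR 1 = 1
t7 = t4 AND t3 = 1 AND 0 = 0
t8 = t1 AND t6 = 1 AND 1 = 1
t9 = t7 OR t8 OR t4 = 0 OR 1 OR 1 = 1
t11 = t4 AND t8 = 1 AND 1 = 1
t12 = t9 OR t7 = 1 OR 0 = 1
t13 = t11 OR t12 = 1 OR 1 = 1
t15 = t13 OR t2 = 1 OR 0 = 1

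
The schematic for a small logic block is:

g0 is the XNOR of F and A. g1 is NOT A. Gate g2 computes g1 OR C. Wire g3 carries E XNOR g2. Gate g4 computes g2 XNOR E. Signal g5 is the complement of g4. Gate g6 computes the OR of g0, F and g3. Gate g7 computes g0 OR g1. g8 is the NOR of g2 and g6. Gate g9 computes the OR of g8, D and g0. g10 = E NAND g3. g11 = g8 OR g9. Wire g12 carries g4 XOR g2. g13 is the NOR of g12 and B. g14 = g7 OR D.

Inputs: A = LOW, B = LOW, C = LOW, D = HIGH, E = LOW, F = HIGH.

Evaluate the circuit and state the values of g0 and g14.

g0 = F XNOR A = HIGH XNOR LOW = LOW
g1 = NOT A = NOT LOW = HIGH
g7 = g0 OR g1 = LOW OR HIGH = HIGH
g14 = g7 OR D = HIGH OR HIGH = HIGH

g0 = LOW, g14 = HIGH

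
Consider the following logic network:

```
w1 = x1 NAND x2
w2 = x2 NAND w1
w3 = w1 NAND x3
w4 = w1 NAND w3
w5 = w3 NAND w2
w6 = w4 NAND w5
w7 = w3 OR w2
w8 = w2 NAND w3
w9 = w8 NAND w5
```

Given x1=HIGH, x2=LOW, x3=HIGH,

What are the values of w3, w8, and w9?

w1 = x1 NAND x2 = HIGH NAND LOW = HIGH
w2 = x2 NAND w1 = LOW NAND HIGH = HIGH
w3 = w1 NAND x3 = HIGH NAND HIGH = LOW
w5 = w3 NAND w2 = LOW NAND HIGH = HIGH
w8 = w2 NAND w3 = HIGH NAND LOW = HIGH
w9 = w8 NAND w5 = HIGH NAND HIGH = LOW

w3 = LOW, w8 = HIGH, w9 = LOW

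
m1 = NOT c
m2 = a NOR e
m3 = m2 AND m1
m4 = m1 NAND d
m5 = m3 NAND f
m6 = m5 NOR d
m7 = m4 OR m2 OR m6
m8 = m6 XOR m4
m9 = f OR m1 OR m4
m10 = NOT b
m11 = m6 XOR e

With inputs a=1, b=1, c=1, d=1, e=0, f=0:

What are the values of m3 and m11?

m1 = NOT c = NOT 1 = 0
m2 = a NOR e = 1 NOR 0 = 0
m3 = m2 AND m1 = 0 AND 0 = 0
m5 = m3 NAND f = 0 NAND 0 = 1
m6 = m5 NOR d = 1 NOR 1 = 0
m11 = m6 XOR e = 0 XOR 0 = 0

m3 = 0  m11 = 0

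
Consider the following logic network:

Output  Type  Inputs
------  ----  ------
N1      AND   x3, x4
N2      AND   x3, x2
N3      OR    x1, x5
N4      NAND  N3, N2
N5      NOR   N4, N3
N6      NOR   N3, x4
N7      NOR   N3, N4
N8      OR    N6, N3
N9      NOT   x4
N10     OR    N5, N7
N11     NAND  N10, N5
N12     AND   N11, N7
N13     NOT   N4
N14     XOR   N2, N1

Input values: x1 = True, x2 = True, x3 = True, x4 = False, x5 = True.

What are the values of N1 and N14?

N1 = False, N14 = True

N1 = x3 AND x4 = True AND False = False
N2 = x3 AND x2 = True AND True = True
N14 = N2 XOR N1 = True XOR False = True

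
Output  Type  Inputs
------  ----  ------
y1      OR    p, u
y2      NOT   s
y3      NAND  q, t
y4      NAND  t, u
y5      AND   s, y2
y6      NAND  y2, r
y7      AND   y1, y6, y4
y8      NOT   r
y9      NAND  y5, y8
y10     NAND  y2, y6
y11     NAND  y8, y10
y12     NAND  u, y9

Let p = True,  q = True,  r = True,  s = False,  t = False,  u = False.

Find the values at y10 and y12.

y2 = NOT s = NOT False = True
y5 = s AND y2 = False AND True = False
y6 = y2 NAND r = True NAND True = False
y8 = NOT r = NOT True = False
y9 = y5 NAND y8 = False NAND False = True
y10 = y2 NAND y6 = True NAND False = True
y12 = u NAND y9 = False NAND True = True

y10 = True, y12 = True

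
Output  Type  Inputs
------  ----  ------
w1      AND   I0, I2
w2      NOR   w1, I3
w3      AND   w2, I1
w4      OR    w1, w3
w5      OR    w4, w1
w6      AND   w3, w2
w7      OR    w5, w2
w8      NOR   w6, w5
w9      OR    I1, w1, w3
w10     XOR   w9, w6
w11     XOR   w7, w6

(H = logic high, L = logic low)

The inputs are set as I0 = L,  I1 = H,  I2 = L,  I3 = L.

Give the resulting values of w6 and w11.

w6 = H; w11 = L

w1 = I0 AND I2 = L AND L = L
w2 = w1 NOR I3 = L NOR L = H
w3 = w2 AND I1 = H AND H = H
w4 = w1 OR w3 = L OR H = H
w5 = w4 OR w1 = H OR L = H
w6 = w3 AND w2 = H AND H = H
w7 = w5 OR w2 = H OR H = H
w11 = w7 XOR w6 = H XOR H = L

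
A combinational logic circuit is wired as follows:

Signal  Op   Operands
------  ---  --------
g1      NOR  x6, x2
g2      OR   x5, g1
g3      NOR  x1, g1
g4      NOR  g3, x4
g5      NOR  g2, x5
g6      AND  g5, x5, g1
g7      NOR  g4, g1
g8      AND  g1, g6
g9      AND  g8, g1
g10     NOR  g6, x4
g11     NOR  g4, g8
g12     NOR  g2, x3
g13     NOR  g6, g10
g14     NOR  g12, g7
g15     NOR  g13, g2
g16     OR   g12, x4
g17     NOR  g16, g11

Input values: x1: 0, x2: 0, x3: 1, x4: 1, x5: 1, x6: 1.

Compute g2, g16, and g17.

g1 = x6 NOR x2 = 1 NOR 0 = 0
g2 = x5 OR g1 = 1 OR 0 = 1
g3 = x1 NOR g1 = 0 NOR 0 = 1
g4 = g3 NOR x4 = 1 NOR 1 = 0
g5 = g2 NOR x5 = 1 NOR 1 = 0
g6 = g5 AND x5 AND g1 = 0 AND 1 AND 0 = 0
g8 = g1 AND g6 = 0 AND 0 = 0
g11 = g4 NOR g8 = 0 NOR 0 = 1
g12 = g2 NOR x3 = 1 NOR 1 = 0
g16 = g12 OR x4 = 0 OR 1 = 1
g17 = g16 NOR g11 = 1 NOR 1 = 0

g2 = 1  g16 = 1  g17 = 0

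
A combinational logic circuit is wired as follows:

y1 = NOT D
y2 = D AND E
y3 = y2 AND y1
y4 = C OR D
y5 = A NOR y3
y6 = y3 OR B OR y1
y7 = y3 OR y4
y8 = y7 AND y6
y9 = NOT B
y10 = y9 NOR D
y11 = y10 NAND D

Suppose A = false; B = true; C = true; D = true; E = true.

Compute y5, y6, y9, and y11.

y1 = NOT D = NOT true = false
y2 = D AND E = true AND true = true
y3 = y2 AND y1 = true AND false = false
y5 = A NOR y3 = false NOR false = true
y6 = y3 OR B OR y1 = false OR true OR false = true
y9 = NOT B = NOT true = false
y10 = y9 NOR D = false NOR true = false
y11 = y10 NAND D = false NAND true = true

y5 = true, y6 = true, y9 = false, y11 = true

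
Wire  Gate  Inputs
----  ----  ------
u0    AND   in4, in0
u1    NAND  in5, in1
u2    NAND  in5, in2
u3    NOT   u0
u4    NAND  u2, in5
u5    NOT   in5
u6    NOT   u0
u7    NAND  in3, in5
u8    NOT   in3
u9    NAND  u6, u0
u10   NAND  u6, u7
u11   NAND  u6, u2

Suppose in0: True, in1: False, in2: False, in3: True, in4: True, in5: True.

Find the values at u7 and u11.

u7 = False  u11 = True

u0 = in4 AND in0 = True AND True = True
u2 = in5 NAND in2 = True NAND False = True
u6 = NOT u0 = NOT True = False
u7 = in3 NAND in5 = True NAND True = False
u11 = u6 NAND u2 = False NAND True = True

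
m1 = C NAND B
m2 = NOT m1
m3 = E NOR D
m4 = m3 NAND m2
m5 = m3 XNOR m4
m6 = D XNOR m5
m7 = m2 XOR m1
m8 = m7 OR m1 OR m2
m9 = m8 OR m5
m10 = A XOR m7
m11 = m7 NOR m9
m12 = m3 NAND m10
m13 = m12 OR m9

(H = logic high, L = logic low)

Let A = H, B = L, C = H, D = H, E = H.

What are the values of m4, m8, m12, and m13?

m4 = H; m8 = H; m12 = H; m13 = H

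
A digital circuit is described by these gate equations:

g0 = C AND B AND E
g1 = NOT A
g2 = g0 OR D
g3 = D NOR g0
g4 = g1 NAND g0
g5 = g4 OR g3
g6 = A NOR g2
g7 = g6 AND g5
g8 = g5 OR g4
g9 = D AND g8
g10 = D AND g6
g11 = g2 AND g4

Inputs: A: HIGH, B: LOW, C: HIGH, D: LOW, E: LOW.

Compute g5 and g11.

g5 = HIGH  g11 = LOW

g0 = C AND B AND E = HIGH AND LOW AND LOW = LOW
g1 = NOT A = NOT HIGH = LOW
g2 = g0 OR D = LOW OR LOW = LOW
g3 = D NOR g0 = LOW NOR LOW = HIGH
g4 = g1 NAND g0 = LOW NAND LOW = HIGH
g5 = g4 OR g3 = HIGH OR HIGH = HIGH
g11 = g2 AND g4 = LOW AND HIGH = LOW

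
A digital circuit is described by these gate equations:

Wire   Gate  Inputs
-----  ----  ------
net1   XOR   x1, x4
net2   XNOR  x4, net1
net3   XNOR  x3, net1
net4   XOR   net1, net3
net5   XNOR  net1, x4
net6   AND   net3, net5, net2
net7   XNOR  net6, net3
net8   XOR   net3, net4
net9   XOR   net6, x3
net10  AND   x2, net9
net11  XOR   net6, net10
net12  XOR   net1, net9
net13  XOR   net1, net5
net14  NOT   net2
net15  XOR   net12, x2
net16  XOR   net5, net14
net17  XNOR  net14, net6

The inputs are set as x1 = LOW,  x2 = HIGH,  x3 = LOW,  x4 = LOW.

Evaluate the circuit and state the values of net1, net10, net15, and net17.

net1 = x1 XOR x4 = LOW XOR LOW = LOW
net2 = x4 XNOR net1 = LOW XNOR LOW = HIGH
net3 = x3 XNOR net1 = LOW XNOR LOW = HIGH
net5 = net1 XNOR x4 = LOW XNOR LOW = HIGH
net6 = net3 AND net5 AND net2 = HIGH AND HIGH AND HIGH = HIGH
net9 = net6 XOR x3 = HIGH XOR LOW = HIGH
net10 = x2 AND net9 = HIGH AND HIGH = HIGH
net12 = net1 XOR net9 = LOW XOR HIGH = HIGH
net14 = NOT net2 = NOT HIGH = LOW
net15 = net12 XOR x2 = HIGH XOR HIGH = LOW
net17 = net14 XNOR net6 = LOW XNOR HIGH = LOW

net1 = LOW; net10 = HIGH; net15 = LOW; net17 = LOW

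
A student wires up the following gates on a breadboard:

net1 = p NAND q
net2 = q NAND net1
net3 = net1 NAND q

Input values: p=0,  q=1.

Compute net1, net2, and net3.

net1 = p NAND q = 0 NAND 1 = 1
net2 = q NAND net1 = 1 NAND 1 = 0
net3 = net1 NAND q = 1 NAND 1 = 0

net1 = 1  net2 = 0  net3 = 0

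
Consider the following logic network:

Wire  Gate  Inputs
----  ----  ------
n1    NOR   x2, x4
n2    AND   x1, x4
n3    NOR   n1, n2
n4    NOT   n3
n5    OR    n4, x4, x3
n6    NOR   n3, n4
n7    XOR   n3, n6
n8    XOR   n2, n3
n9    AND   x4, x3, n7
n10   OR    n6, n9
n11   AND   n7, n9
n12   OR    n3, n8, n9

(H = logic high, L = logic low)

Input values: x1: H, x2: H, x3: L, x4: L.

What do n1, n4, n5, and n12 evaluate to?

n1 = L, n4 = L, n5 = L, n12 = H

n1 = x2 NOR x4 = H NOR L = L
n2 = x1 AND x4 = H AND L = L
n3 = n1 NOR n2 = L NOR L = H
n4 = NOT n3 = NOT H = L
n5 = n4 OR x4 OR x3 = L OR L OR L = L
n6 = n3 NOR n4 = H NOR L = L
n7 = n3 XOR n6 = H XOR L = H
n8 = n2 XOR n3 = L XOR H = H
n9 = x4 AND x3 AND n7 = L AND L AND H = L
n12 = n3 OR n8 OR n9 = H OR H OR L = H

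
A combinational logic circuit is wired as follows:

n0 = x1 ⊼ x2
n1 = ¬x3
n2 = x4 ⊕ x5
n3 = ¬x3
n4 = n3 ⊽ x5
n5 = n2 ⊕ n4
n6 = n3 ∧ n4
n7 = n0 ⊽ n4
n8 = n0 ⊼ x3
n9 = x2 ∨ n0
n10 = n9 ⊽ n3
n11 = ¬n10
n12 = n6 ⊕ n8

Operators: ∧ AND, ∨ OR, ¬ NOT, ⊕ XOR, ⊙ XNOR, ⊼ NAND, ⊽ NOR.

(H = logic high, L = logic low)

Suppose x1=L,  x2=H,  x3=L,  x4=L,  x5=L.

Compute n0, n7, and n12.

n0 = x1 NAND x2 = L NAND H = H
n3 = NOT x3 = NOT L = H
n4 = n3 NOR x5 = H NOR L = L
n6 = n3 AND n4 = H AND L = L
n7 = n0 NOR n4 = H NOR L = L
n8 = n0 NAND x3 = H NAND L = H
n12 = n6 XOR n8 = L XOR H = H

n0 = H; n7 = L; n12 = H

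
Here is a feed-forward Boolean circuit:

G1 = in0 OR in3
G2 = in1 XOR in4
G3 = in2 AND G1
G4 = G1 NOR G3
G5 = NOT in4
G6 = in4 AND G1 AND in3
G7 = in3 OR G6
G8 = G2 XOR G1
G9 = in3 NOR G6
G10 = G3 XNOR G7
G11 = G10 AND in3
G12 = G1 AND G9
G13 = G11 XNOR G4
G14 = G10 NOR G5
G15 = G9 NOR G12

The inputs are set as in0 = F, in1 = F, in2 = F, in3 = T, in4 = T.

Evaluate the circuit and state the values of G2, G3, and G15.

G1 = in0 OR in3 = F OR T = T
G2 = in1 XOR in4 = F XOR T = T
G3 = in2 AND G1 = F AND T = F
G6 = in4 AND G1 AND in3 = T AND T AND T = T
G9 = in3 NOR G6 = T NOR T = F
G12 = G1 AND G9 = T AND F = F
G15 = G9 NOR G12 = F NOR F = T

G2 = T, G3 = F, G15 = T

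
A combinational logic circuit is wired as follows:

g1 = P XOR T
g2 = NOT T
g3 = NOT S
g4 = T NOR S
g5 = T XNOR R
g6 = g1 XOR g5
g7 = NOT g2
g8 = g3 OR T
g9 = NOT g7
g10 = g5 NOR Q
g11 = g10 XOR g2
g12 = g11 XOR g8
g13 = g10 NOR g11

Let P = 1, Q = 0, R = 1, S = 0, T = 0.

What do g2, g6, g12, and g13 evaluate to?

g2 = 1, g6 = 1, g12 = 1, g13 = 0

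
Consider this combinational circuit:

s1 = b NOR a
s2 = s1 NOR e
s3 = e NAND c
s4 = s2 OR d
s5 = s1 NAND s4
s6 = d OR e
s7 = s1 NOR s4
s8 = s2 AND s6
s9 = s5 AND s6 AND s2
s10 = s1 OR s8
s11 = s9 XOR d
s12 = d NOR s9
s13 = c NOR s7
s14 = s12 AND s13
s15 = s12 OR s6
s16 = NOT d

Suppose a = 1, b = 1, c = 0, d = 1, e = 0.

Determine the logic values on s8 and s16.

s8 = 1, s16 = 0

s1 = b NOR a = 1 NOR 1 = 0
s2 = s1 NOR e = 0 NOR 0 = 1
s6 = d OR e = 1 OR 0 = 1
s8 = s2 AND s6 = 1 AND 1 = 1
s16 = NOT d = NOT 1 = 0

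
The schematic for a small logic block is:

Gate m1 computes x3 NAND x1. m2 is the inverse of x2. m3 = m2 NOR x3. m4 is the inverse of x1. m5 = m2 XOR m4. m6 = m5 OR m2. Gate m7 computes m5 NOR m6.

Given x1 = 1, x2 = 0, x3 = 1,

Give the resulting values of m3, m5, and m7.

m2 = NOT x2 = NOT 0 = 1
m3 = m2 NOR x3 = 1 NOR 1 = 0
m4 = NOT x1 = NOT 1 = 0
m5 = m2 XOR m4 = 1 XOR 0 = 1
m6 = m5 OR m2 = 1 OR 1 = 1
m7 = m5 NOR m6 = 1 NOR 1 = 0

m3 = 0; m5 = 1; m7 = 0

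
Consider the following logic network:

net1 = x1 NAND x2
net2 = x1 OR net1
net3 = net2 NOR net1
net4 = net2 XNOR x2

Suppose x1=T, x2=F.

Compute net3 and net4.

net3 = F, net4 = F

net1 = x1 NAND x2 = T NAND F = T
net2 = x1 OR net1 = T OR T = T
net3 = net2 NOR net1 = T NOR T = F
net4 = net2 XNOR x2 = T XNOR F = F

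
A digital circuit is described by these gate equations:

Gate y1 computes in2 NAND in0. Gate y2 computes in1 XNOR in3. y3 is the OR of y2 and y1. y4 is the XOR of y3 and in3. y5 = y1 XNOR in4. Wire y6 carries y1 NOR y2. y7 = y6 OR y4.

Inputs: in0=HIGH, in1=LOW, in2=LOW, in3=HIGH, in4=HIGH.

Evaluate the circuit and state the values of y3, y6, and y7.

y1 = in2 NAND in0 = LOW NAND HIGH = HIGH
y2 = in1 XNOR in3 = LOW XNOR HIGH = LOW
y3 = y2 OR y1 = LOW OR HIGH = HIGH
y4 = y3 XOR in3 = HIGH XOR HIGH = LOW
y6 = y1 NOR y2 = HIGH NOR LOW = LOW
y7 = y6 OR y4 = LOW OR LOW = LOW

y3 = HIGH, y6 = LOW, y7 = LOW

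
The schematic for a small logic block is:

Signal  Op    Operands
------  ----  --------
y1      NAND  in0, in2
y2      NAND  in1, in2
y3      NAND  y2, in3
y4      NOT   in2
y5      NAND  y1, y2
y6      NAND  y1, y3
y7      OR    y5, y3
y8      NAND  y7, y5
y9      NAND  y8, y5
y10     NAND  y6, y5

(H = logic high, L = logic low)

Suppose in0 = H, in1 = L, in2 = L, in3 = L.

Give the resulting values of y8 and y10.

y1 = in0 NAND in2 = H NAND L = H
y2 = in1 NAND in2 = L NAND L = H
y3 = y2 NAND in3 = H NAND L = H
y5 = y1 NAND y2 = H NAND H = L
y6 = y1 NAND y3 = H NAND H = L
y7 = y5 OR y3 = L OR H = H
y8 = y7 NAND y5 = H NAND L = H
y10 = y6 NAND y5 = L NAND L = H

y8 = H; y10 = H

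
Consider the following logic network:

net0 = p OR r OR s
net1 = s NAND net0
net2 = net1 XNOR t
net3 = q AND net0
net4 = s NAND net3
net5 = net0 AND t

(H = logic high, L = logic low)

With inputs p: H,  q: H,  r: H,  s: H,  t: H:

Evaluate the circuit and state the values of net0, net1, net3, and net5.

net0 = H, net1 = L, net3 = H, net5 = H

net0 = p OR r OR s = H OR H OR H = H
net1 = s NAND net0 = H NAND H = L
net3 = q AND net0 = H AND H = H
net5 = net0 AND t = H AND H = H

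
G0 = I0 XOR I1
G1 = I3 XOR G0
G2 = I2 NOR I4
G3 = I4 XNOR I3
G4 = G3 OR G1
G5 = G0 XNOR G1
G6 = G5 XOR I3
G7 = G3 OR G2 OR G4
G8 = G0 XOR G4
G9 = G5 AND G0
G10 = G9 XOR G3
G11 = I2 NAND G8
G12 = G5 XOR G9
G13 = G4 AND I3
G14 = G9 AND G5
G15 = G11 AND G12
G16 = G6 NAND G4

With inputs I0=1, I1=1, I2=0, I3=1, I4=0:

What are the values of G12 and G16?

G12 = 0  G16 = 0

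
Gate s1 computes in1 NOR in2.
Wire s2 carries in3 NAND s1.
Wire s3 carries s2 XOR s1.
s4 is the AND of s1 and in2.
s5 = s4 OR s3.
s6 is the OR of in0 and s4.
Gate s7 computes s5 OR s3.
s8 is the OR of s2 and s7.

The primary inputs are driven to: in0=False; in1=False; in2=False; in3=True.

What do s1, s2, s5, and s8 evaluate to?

s1 = in1 NOR in2 = False NOR False = True
s2 = in3 NAND s1 = True NAND True = False
s3 = s2 XOR s1 = False XOR True = True
s4 = s1 AND in2 = True AND False = False
s5 = s4 OR s3 = False OR True = True
s7 = s5 OR s3 = True OR True = True
s8 = s2 OR s7 = False OR True = True

s1 = True, s2 = False, s5 = True, s8 = True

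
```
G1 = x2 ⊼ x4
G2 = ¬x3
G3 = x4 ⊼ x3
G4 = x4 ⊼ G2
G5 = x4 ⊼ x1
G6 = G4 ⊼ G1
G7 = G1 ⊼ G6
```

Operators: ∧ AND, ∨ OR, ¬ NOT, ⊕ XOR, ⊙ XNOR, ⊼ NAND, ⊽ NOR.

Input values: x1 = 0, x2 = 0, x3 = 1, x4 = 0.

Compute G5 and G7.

G1 = x2 NAND x4 = 0 NAND 0 = 1
G2 = NOT x3 = NOT 1 = 0
G4 = x4 NAND G2 = 0 NAND 0 = 1
G5 = x4 NAND x1 = 0 NAND 0 = 1
G6 = G4 NAND G1 = 1 NAND 1 = 0
G7 = G1 NAND G6 = 1 NAND 0 = 1

G5 = 1, G7 = 1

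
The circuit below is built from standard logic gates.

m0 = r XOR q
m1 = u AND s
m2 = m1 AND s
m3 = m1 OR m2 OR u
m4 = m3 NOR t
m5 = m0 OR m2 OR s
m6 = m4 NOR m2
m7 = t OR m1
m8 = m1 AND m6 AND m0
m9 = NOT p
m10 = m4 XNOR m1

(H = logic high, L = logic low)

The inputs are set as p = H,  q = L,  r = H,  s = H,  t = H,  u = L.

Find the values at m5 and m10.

m0 = r XOR q = H XOR L = H
m1 = u AND s = L AND H = L
m2 = m1 AND s = L AND H = L
m3 = m1 OR m2 OR u = L OR L OR L = L
m4 = m3 NOR t = L NOR H = L
m5 = m0 OR m2 OR s = H OR L OR H = H
m10 = m4 XNOR m1 = L XNOR L = H

m5 = H; m10 = H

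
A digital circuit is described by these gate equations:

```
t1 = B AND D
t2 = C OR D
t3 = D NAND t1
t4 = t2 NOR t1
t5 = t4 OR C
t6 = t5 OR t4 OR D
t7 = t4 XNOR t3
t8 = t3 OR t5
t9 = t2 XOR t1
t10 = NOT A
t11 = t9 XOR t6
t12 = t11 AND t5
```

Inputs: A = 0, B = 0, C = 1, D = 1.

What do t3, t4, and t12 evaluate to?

t1 = B AND D = 0 AND 1 = 0
t2 = C OR D = 1 OR 1 = 1
t3 = D NAND t1 = 1 NAND 0 = 1
t4 = t2 NOR t1 = 1 NOR 0 = 0
t5 = t4 OR C = 0 OR 1 = 1
t6 = t5 OR t4 OR D = 1 OR 0 OR 1 = 1
t9 = t2 XOR t1 = 1 XOR 0 = 1
t11 = t9 XOR t6 = 1 XOR 1 = 0
t12 = t11 AND t5 = 0 AND 1 = 0

t3 = 1, t4 = 0, t12 = 0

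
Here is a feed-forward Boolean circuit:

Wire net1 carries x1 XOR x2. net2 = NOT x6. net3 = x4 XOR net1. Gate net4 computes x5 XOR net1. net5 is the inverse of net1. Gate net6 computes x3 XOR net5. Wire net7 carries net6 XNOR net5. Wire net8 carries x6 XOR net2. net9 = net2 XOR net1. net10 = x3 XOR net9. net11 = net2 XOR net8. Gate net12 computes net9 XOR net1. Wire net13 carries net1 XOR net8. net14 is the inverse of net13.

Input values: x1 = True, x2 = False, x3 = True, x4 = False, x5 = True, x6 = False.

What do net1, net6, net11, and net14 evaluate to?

net1 = x1 XOR x2 = True XOR False = True
net2 = NOT x6 = NOT False = True
net5 = NOT net1 = NOT True = False
net6 = x3 XOR net5 = True XOR False = True
net8 = x6 XOR net2 = False XOR True = True
net11 = net2 XOR net8 = True XOR True = False
net13 = net1 XOR net8 = True XOR True = False
net14 = NOT net13 = NOT False = True

net1 = True, net6 = True, net11 = False, net14 = True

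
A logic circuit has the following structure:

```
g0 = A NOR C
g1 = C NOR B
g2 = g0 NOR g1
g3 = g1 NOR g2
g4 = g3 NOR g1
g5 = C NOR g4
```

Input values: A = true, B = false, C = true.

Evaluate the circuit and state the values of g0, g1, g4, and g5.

g0 = A NOR C = true NOR true = false
g1 = C NOR B = true NOR false = false
g2 = g0 NOR g1 = false NOR false = true
g3 = g1 NOR g2 = false NOR true = false
g4 = g3 NOR g1 = false NOR false = true
g5 = C NOR g4 = true NOR true = false

g0 = false, g1 = false, g4 = true, g5 = false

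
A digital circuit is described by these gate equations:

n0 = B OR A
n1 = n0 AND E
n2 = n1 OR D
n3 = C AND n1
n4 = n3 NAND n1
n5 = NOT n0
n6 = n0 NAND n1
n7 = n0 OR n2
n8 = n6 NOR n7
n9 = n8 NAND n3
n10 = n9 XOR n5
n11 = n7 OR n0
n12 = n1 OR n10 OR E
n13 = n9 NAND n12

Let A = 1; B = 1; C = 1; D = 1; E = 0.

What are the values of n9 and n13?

n0 = B OR A = 1 OR 1 = 1
n1 = n0 AND E = 1 AND 0 = 0
n2 = n1 OR D = 0 OR 1 = 1
n3 = C AND n1 = 1 AND 0 = 0
n5 = NOT n0 = NOT 1 = 0
n6 = n0 NAND n1 = 1 NAND 0 = 1
n7 = n0 OR n2 = 1 OR 1 = 1
n8 = n6 NOR n7 = 1 NOR 1 = 0
n9 = n8 NAND n3 = 0 NAND 0 = 1
n10 = n9 XOR n5 = 1 XOR 0 = 1
n12 = n1 OR n10 OR E = 0 OR 1 OR 0 = 1
n13 = n9 NAND n12 = 1 NAND 1 = 0

n9 = 1; n13 = 0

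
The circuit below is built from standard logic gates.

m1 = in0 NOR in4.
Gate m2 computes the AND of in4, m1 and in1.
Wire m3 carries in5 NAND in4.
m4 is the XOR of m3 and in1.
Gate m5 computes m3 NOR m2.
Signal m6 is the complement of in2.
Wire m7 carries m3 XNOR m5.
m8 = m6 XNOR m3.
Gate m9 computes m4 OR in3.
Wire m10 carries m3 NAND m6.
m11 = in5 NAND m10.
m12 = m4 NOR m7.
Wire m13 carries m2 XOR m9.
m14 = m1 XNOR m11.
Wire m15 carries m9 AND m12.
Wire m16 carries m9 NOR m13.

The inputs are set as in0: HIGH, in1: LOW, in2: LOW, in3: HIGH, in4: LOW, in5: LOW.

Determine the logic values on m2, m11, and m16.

m1 = in0 NOR in4 = HIGH NOR LOW = LOW
m2 = in4 AND m1 AND in1 = LOW AND LOW AND LOW = LOW
m3 = in5 NAND in4 = LOW NAND LOW = HIGH
m4 = m3 XOR in1 = HIGH XOR LOW = HIGH
m6 = NOT in2 = NOT LOW = HIGH
m9 = m4 OR in3 = HIGH OR HIGH = HIGH
m10 = m3 NAND m6 = HIGH NAND HIGH = LOW
m11 = in5 NAND m10 = LOW NAND LOW = HIGH
m13 = m2 XOR m9 = LOW XOR HIGH = HIGH
m16 = m9 NOR m13 = HIGH NOR HIGH = LOW

m2 = LOW, m11 = HIGH, m16 = LOW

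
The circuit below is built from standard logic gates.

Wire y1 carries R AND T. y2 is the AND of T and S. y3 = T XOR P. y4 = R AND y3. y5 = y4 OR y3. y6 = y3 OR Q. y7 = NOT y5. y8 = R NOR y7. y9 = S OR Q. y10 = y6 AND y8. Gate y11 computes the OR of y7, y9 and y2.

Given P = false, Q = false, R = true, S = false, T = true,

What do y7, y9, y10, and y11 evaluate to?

y7 = false  y9 = false  y10 = false  y11 = false

y2 = T AND S = true AND false = false
y3 = T XOR P = true XOR false = true
y4 = R AND y3 = true AND true = true
y5 = y4 OR y3 = true OR true = true
y6 = y3 OR Q = true OR false = true
y7 = NOT y5 = NOT true = false
y8 = R NOR y7 = true NOR false = false
y9 = S OR Q = false OR false = false
y10 = y6 AND y8 = true AND false = false
y11 = y7 OR y9 OR y2 = false OR false OR false = false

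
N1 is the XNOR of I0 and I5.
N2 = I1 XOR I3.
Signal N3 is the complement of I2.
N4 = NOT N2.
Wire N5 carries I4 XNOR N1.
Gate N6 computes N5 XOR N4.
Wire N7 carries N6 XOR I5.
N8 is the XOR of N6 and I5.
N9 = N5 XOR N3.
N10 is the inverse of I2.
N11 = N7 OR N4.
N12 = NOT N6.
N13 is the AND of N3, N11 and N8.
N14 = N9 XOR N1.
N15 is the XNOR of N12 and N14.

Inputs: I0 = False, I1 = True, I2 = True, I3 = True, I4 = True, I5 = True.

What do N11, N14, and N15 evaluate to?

N11 = True  N14 = False  N15 = True

N1 = I0 XNOR I5 = False XNOR True = False
N2 = I1 XOR I3 = True XOR True = False
N3 = NOT I2 = NOT True = False
N4 = NOT N2 = NOT False = True
N5 = I4 XNOR N1 = True XNOR False = False
N6 = N5 XOR N4 = False XOR True = True
N7 = N6 XOR I5 = True XOR True = False
N9 = N5 XOR N3 = False XOR False = False
N11 = N7 OR N4 = False OR True = True
N12 = NOT N6 = NOT True = False
N14 = N9 XOR N1 = False XOR False = False
N15 = N12 XNOR N14 = False XNOR False = True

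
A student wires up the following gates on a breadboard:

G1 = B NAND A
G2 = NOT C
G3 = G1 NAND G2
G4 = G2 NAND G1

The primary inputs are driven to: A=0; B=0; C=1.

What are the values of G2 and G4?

G2 = 0, G4 = 1

G1 = B NAND A = 0 NAND 0 = 1
G2 = NOT C = NOT 1 = 0
G4 = G2 NAND G1 = 0 NAND 1 = 1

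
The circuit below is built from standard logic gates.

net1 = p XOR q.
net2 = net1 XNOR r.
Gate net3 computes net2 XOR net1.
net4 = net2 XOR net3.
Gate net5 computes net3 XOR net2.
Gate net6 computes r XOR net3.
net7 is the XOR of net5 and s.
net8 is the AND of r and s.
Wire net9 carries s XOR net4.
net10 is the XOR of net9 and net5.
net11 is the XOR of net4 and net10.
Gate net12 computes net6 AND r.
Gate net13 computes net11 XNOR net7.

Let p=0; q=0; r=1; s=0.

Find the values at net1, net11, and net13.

net1 = p XOR q = 0 XOR 0 = 0
net2 = net1 XNOR r = 0 XNOR 1 = 0
net3 = net2 XOR net1 = 0 XOR 0 = 0
net4 = net2 XOR net3 = 0 XOR 0 = 0
net5 = net3 XOR net2 = 0 XOR 0 = 0
net7 = net5 XOR s = 0 XOR 0 = 0
net9 = s XOR net4 = 0 XOR 0 = 0
net10 = net9 XOR net5 = 0 XOR 0 = 0
net11 = net4 XOR net10 = 0 XOR 0 = 0
net13 = net11 XNOR net7 = 0 XNOR 0 = 1

net1 = 0  net11 = 0  net13 = 1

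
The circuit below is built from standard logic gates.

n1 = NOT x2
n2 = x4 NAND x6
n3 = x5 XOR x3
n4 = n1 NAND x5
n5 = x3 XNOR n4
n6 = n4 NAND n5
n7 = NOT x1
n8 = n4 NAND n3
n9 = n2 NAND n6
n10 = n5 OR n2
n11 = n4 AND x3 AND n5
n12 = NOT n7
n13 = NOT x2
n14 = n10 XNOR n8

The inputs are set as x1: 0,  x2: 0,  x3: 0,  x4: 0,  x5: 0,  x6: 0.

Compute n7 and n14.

n7 = 1, n14 = 1

n1 = NOT x2 = NOT 0 = 1
n2 = x4 NAND x6 = 0 NAND 0 = 1
n3 = x5 XOR x3 = 0 XOR 0 = 0
n4 = n1 NAND x5 = 1 NAND 0 = 1
n5 = x3 XNOR n4 = 0 XNOR 1 = 0
n7 = NOT x1 = NOT 0 = 1
n8 = n4 NAND n3 = 1 NAND 0 = 1
n10 = n5 OR n2 = 0 OR 1 = 1
n14 = n10 XNOR n8 = 1 XNOR 1 = 1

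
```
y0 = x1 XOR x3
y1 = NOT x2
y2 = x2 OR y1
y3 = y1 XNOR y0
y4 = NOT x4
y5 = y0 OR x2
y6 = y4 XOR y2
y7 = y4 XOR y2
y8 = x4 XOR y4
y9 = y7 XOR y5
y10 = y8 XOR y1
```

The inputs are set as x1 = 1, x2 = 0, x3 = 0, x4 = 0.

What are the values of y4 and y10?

y4 = 1, y10 = 0

y1 = NOT x2 = NOT 0 = 1
y4 = NOT x4 = NOT 0 = 1
y8 = x4 XOR y4 = 0 XOR 1 = 1
y10 = y8 XOR y1 = 1 XOR 1 = 0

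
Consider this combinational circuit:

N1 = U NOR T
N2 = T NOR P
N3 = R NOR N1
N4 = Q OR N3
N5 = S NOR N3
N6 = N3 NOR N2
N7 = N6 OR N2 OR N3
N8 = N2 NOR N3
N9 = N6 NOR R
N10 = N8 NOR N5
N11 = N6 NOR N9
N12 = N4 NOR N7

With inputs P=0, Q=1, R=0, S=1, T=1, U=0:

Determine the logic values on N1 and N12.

N1 = 0, N12 = 0

N1 = U NOR T = 0 NOR 1 = 0
N2 = T NOR P = 1 NOR 0 = 0
N3 = R NOR N1 = 0 NOR 0 = 1
N4 = Q OR N3 = 1 OR 1 = 1
N6 = N3 NOR N2 = 1 NOR 0 = 0
N7 = N6 OR N2 OR N3 = 0 OR 0 OR 1 = 1
N12 = N4 NOR N7 = 1 NOR 1 = 0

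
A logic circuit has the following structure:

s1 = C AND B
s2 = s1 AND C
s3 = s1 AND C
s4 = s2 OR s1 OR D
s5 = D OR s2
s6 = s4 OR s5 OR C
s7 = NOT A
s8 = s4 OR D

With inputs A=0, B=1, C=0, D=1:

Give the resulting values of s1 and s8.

s1 = 0  s8 = 1

s1 = C AND B = 0 AND 1 = 0
s2 = s1 AND C = 0 AND 0 = 0
s4 = s2 OR s1 OR D = 0 OR 0 OR 1 = 1
s8 = s4 OR D = 1 OR 1 = 1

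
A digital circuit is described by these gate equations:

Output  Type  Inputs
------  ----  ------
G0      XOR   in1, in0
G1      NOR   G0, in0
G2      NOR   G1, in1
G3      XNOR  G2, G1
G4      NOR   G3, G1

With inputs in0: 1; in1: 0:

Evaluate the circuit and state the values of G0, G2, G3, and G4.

G0 = in1 XOR in0 = 0 XOR 1 = 1
G1 = G0 NOR in0 = 1 NOR 1 = 0
G2 = G1 NOR in1 = 0 NOR 0 = 1
G3 = G2 XNOR G1 = 1 XNOR 0 = 0
G4 = G3 NOR G1 = 0 NOR 0 = 1

G0 = 1; G2 = 1; G3 = 0; G4 = 1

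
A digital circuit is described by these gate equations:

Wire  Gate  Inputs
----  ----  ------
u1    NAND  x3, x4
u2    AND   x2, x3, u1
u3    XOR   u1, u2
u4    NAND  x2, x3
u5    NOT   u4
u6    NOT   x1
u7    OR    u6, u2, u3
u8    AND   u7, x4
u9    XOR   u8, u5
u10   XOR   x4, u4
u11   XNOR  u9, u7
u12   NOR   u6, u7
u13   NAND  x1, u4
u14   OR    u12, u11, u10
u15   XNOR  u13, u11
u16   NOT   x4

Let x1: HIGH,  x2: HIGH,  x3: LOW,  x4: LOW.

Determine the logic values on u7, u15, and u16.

u7 = HIGH  u15 = HIGH  u16 = HIGH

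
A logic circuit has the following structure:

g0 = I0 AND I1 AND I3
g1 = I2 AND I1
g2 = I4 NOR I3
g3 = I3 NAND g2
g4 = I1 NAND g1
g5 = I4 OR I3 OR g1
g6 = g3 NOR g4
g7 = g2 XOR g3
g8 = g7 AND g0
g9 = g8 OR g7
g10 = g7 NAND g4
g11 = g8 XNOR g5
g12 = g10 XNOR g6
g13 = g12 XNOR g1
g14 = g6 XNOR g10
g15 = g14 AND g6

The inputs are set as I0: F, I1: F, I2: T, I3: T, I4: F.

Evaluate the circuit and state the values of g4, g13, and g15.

g1 = I2 AND I1 = T AND F = F
g2 = I4 NOR I3 = F NOR T = F
g3 = I3 NAND g2 = T NAND F = T
g4 = I1 NAND g1 = F NAND F = T
g6 = g3 NOR g4 = T NOR T = F
g7 = g2 XOR g3 = F XOR T = T
g10 = g7 NAND g4 = T NAND T = F
g12 = g10 XNOR g6 = F XNOR F = T
g13 = g12 XNOR g1 = T XNOR F = F
g14 = g6 XNOR g10 = F XNOR F = T
g15 = g14 AND g6 = T AND F = F

g4 = T, g13 = F, g15 = F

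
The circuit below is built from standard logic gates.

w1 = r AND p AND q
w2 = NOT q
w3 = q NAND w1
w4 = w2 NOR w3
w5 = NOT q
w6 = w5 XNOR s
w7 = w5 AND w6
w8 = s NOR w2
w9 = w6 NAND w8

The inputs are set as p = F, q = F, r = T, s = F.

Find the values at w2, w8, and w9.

w2 = T; w8 = F; w9 = T

w2 = NOT q = NOT F = T
w5 = NOT q = NOT F = T
w6 = w5 XNOR s = T XNOR F = F
w8 = s NOR w2 = F NOR T = F
w9 = w6 NAND w8 = F NAND F = T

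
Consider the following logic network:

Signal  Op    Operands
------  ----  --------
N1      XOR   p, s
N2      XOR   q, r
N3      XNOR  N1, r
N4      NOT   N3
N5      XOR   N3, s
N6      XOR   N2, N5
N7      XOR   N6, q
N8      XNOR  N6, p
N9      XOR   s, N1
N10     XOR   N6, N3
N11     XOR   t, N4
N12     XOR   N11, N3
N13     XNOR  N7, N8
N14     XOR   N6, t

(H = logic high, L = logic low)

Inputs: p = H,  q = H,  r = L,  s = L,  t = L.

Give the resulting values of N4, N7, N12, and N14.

N1 = p XOR s = H XOR L = H
N2 = q XOR r = H XOR L = H
N3 = N1 XNOR r = H XNOR L = L
N4 = NOT N3 = NOT L = H
N5 = N3 XOR s = L XOR L = L
N6 = N2 XOR N5 = H XOR L = H
N7 = N6 XOR q = H XOR H = L
N11 = t XOR N4 = L XOR H = H
N12 = N11 XOR N3 = H XOR L = H
N14 = N6 XOR t = H XOR L = H

N4 = H  N7 = L  N12 = H  N14 = H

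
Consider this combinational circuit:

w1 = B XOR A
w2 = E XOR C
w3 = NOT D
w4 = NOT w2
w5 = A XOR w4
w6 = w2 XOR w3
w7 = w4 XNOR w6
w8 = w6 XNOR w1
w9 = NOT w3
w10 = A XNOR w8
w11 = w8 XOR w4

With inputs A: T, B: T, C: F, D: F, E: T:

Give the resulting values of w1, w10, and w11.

w1 = B XOR A = T XOR T = F
w2 = E XOR C = T XOR F = T
w3 = NOT D = NOT F = T
w4 = NOT w2 = NOT T = F
w6 = w2 XOR w3 = T XOR T = F
w8 = w6 XNOR w1 = F XNOR F = T
w10 = A XNOR w8 = T XNOR T = T
w11 = w8 XOR w4 = T XOR F = T

w1 = F  w10 = T  w11 = T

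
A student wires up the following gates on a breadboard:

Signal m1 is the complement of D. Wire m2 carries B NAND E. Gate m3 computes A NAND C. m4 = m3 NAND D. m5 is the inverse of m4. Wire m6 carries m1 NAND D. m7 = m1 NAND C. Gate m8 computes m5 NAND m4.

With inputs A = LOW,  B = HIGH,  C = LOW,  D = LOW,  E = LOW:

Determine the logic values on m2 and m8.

m2 = HIGH, m8 = HIGH

m2 = B NAND E = HIGH NAND LOW = HIGH
m3 = A NAND C = LOW NAND LOW = HIGH
m4 = m3 NAND D = HIGH NAND LOW = HIGH
m5 = NOT m4 = NOT HIGH = LOW
m8 = m5 NAND m4 = LOW NAND HIGH = HIGH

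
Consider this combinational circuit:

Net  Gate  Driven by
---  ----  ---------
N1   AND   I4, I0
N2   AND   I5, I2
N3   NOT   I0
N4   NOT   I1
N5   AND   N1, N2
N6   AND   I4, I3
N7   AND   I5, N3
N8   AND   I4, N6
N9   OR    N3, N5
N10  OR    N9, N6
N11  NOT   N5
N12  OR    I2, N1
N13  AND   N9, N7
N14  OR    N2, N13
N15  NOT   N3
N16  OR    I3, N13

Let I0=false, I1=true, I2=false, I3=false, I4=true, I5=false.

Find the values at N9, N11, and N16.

N1 = I4 AND I0 = true AND false = false
N2 = I5 AND I2 = false AND false = false
N3 = NOT I0 = NOT false = true
N5 = N1 AND N2 = false AND false = false
N7 = I5 AND N3 = false AND true = false
N9 = N3 OR N5 = true OR false = true
N11 = NOT N5 = NOT false = true
N13 = N9 AND N7 = true AND false = false
N16 = I3 OR N13 = false OR false = false

N9 = true, N11 = true, N16 = false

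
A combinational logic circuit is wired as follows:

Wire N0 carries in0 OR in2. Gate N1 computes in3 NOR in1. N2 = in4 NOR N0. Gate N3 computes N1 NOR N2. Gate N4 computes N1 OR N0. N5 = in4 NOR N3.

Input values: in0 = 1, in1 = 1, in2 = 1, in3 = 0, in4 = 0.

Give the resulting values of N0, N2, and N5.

N0 = in0 OR in2 = 1 OR 1 = 1
N1 = in3 NOR in1 = 0 NOR 1 = 0
N2 = in4 NOR N0 = 0 NOR 1 = 0
N3 = N1 NOR N2 = 0 NOR 0 = 1
N5 = in4 NOR N3 = 0 NOR 1 = 0

N0 = 1  N2 = 0  N5 = 0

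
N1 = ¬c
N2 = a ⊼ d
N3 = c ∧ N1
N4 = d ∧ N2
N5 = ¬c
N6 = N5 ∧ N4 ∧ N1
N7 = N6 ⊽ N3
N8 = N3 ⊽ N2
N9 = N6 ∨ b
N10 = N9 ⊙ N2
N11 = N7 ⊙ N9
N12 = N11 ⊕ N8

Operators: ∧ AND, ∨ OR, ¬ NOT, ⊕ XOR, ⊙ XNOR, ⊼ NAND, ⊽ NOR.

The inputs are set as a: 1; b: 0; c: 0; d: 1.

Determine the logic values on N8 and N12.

N1 = NOT c = NOT 0 = 1
N2 = a NAND d = 1 NAND 1 = 0
N3 = c AND N1 = 0 AND 1 = 0
N4 = d AND N2 = 1 AND 0 = 0
N5 = NOT c = NOT 0 = 1
N6 = N5 AND N4 AND N1 = 1 AND 0 AND 1 = 0
N7 = N6 NOR N3 = 0 NOR 0 = 1
N8 = N3 NOR N2 = 0 NOR 0 = 1
N9 = N6 OR b = 0 OR 0 = 0
N11 = N7 XNOR N9 = 1 XNOR 0 = 0
N12 = N11 XOR N8 = 0 XOR 1 = 1

N8 = 1, N12 = 1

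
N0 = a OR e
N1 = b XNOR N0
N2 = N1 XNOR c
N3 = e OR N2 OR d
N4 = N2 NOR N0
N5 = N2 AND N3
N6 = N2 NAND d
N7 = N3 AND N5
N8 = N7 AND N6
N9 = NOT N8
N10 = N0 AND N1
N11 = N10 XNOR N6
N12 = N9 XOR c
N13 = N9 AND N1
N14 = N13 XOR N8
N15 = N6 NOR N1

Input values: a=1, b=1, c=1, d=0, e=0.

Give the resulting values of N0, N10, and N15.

N0 = a OR e = 1 OR 0 = 1
N1 = b XNOR N0 = 1 XNOR 1 = 1
N2 = N1 XNOR c = 1 XNOR 1 = 1
N6 = N2 NAND d = 1 NAND 0 = 1
N10 = N0 AND N1 = 1 AND 1 = 1
N15 = N6 NOR N1 = 1 NOR 1 = 0

N0 = 1, N10 = 1, N15 = 0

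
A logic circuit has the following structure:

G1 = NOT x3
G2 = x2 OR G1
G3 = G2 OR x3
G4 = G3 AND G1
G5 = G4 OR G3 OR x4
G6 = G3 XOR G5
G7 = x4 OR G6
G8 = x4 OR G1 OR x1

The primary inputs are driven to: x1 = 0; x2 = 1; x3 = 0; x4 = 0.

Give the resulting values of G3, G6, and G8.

G1 = NOT x3 = NOT 0 = 1
G2 = x2 OR G1 = 1 OR 1 = 1
G3 = G2 OR x3 = 1 OR 0 = 1
G4 = G3 AND G1 = 1 AND 1 = 1
G5 = G4 OR G3 OR x4 = 1 OR 1 OR 0 = 1
G6 = G3 XOR G5 = 1 XOR 1 = 0
G8 = x4 OR G1 OR x1 = 0 OR 1 OR 0 = 1

G3 = 1, G6 = 0, G8 = 1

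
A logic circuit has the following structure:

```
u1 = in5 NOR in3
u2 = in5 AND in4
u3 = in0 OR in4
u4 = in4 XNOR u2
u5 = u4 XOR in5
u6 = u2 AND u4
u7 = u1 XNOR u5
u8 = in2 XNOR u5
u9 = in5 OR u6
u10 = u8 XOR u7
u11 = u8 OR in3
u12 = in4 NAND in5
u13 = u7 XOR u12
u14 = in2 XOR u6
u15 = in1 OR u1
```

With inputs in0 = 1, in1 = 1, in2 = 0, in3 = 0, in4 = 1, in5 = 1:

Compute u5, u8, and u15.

u5 = 0; u8 = 1; u15 = 1

u1 = in5 NOR in3 = 1 NOR 0 = 0
u2 = in5 AND in4 = 1 AND 1 = 1
u4 = in4 XNOR u2 = 1 XNOR 1 = 1
u5 = u4 XOR in5 = 1 XOR 1 = 0
u8 = in2 XNOR u5 = 0 XNOR 0 = 1
u15 = in1 OR u1 = 1 OR 0 = 1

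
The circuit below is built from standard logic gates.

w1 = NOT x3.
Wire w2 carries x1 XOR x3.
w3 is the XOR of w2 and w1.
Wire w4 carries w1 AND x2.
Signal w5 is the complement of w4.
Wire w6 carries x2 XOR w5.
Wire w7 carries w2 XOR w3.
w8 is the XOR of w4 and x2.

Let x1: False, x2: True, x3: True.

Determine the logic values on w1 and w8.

w1 = NOT x3 = NOT True = False
w4 = w1 AND x2 = False AND True = False
w8 = w4 XOR x2 = False XOR True = True

w1 = False  w8 = True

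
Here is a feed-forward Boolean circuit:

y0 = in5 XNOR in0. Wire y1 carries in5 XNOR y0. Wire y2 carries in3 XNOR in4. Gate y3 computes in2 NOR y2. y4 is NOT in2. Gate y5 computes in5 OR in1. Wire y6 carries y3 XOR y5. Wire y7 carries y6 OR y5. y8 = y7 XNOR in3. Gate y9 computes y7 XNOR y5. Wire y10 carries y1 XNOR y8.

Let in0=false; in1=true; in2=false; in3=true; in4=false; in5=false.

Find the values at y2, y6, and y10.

y0 = in5 XNOR in0 = false XNOR false = true
y1 = in5 XNOR y0 = false XNOR true = false
y2 = in3 XNOR in4 = true XNOR false = false
y3 = in2 NOR y2 = false NOR false = true
y5 = in5 OR in1 = false OR true = true
y6 = y3 XOR y5 = true XOR true = false
y7 = y6 OR y5 = false OR true = true
y8 = y7 XNOR in3 = true XNOR true = true
y10 = y1 XNOR y8 = false XNOR true = false

y2 = false; y6 = false; y10 = false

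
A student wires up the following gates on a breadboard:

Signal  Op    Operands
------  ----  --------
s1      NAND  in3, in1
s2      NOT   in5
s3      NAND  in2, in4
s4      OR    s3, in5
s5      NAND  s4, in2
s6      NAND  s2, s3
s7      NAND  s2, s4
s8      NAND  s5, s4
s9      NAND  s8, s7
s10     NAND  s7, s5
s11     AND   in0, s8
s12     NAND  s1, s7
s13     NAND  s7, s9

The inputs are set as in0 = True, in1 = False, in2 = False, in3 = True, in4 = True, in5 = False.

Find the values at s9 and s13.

s9 = True, s13 = True

s2 = NOT in5 = NOT False = True
s3 = in2 NAND in4 = False NAND True = True
s4 = s3 OR in5 = True OR False = True
s5 = s4 NAND in2 = True NAND False = True
s7 = s2 NAND s4 = True NAND True = False
s8 = s5 NAND s4 = True NAND True = False
s9 = s8 NAND s7 = False NAND False = True
s13 = s7 NAND s9 = False NAND True = True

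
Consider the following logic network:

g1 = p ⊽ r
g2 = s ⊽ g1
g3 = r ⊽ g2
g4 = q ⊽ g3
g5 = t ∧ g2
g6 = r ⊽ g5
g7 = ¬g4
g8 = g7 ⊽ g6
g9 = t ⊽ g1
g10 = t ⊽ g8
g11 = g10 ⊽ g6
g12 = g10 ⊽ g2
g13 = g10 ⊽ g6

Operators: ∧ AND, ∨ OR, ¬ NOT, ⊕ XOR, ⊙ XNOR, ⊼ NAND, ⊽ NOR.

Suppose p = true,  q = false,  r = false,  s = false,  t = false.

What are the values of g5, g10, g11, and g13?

g1 = p NOR r = true NOR false = false
g2 = s NOR g1 = false NOR false = true
g3 = r NOR g2 = false NOR true = false
g4 = q NOR g3 = false NOR false = true
g5 = t AND g2 = false AND true = false
g6 = r NOR g5 = false NOR false = true
g7 = NOT g4 = NOT true = false
g8 = g7 NOR g6 = false NOR true = false
g10 = t NOR g8 = false NOR false = true
g11 = g10 NOR g6 = true NOR true = false
g13 = g10 NOR g6 = true NOR true = false

g5 = false; g10 = true; g11 = false; g13 = false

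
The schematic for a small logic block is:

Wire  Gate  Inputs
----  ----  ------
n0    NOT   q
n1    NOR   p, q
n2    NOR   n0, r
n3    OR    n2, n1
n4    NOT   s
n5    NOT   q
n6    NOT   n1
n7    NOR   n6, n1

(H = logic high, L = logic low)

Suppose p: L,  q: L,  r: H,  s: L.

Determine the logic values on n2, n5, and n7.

n2 = L; n5 = H; n7 = L

n0 = NOT q = NOT L = H
n1 = p NOR q = L NOR L = H
n2 = n0 NOR r = H NOR H = L
n5 = NOT q = NOT L = H
n6 = NOT n1 = NOT H = L
n7 = n6 NOR n1 = L NOR H = L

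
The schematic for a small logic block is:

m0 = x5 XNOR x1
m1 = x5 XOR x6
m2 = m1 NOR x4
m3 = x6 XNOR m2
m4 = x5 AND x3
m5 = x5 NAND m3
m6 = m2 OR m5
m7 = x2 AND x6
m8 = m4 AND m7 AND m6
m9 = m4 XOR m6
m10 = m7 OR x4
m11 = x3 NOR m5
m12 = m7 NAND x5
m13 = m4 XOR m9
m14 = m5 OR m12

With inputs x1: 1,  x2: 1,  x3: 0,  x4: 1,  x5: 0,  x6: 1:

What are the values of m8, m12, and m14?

m8 = 0  m12 = 1  m14 = 1

m1 = x5 XOR x6 = 0 XOR 1 = 1
m2 = m1 NOR x4 = 1 NOR 1 = 0
m3 = x6 XNOR m2 = 1 XNOR 0 = 0
m4 = x5 AND x3 = 0 AND 0 = 0
m5 = x5 NAND m3 = 0 NAND 0 = 1
m6 = m2 OR m5 = 0 OR 1 = 1
m7 = x2 AND x6 = 1 AND 1 = 1
m8 = m4 AND m7 AND m6 = 0 AND 1 AND 1 = 0
m12 = m7 NAND x5 = 1 NAND 0 = 1
m14 = m5 OR m12 = 1 OR 1 = 1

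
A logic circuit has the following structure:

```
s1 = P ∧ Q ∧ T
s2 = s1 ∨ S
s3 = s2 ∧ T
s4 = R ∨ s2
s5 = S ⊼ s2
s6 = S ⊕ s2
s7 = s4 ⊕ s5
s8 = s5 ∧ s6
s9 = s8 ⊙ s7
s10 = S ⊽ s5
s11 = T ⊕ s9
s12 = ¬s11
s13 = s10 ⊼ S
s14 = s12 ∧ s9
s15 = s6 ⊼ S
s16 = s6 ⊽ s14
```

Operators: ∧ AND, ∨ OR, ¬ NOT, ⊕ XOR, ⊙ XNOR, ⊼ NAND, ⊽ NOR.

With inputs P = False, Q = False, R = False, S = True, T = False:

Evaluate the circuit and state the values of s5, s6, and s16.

s5 = False  s6 = False  s16 = True

s1 = P AND Q AND T = False AND False AND False = False
s2 = s1 OR S = False OR True = True
s4 = R OR s2 = False OR True = True
s5 = S NAND s2 = True NAND True = False
s6 = S XOR s2 = True XOR True = False
s7 = s4 XOR s5 = True XOR False = True
s8 = s5 AND s6 = False AND False = False
s9 = s8 XNOR s7 = False XNOR True = False
s11 = T XOR s9 = False XOR False = False
s12 = NOT s11 = NOT False = True
s14 = s12 AND s9 = True AND False = False
s16 = s6 NOR s14 = False NOR False = True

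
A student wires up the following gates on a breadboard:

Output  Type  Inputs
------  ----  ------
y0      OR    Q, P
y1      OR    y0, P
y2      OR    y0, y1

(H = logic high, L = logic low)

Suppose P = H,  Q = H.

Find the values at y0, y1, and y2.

y0 = H, y1 = H, y2 = H

y0 = Q OR P = H OR H = H
y1 = y0 OR P = H OR H = H
y2 = y0 OR y1 = H OR H = H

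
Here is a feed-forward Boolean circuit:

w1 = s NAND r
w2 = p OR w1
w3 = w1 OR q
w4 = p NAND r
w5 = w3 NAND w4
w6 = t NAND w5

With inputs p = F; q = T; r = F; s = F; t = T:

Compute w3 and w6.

w3 = T, w6 = T

w1 = s NAND r = F NAND F = T
w3 = w1 OR q = T OR T = T
w4 = p NAND r = F NAND F = T
w5 = w3 NAND w4 = T NAND T = F
w6 = t NAND w5 = T NAND F = T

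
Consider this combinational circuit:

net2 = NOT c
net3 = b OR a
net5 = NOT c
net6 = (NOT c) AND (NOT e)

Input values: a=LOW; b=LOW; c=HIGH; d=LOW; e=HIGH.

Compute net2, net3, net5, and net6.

net2 = LOW; net3 = LOW; net5 = LOW; net6 = LOW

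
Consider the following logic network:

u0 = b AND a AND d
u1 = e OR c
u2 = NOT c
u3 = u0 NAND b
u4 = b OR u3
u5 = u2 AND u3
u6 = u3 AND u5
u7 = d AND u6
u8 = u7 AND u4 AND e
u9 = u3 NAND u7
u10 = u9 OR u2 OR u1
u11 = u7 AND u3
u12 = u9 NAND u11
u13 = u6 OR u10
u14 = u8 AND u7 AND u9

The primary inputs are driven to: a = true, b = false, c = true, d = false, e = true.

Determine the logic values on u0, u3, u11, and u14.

u0 = false, u3 = true, u11 = false, u14 = false

u0 = b AND a AND d = false AND true AND false = false
u2 = NOT c = NOT true = false
u3 = u0 NAND b = false NAND false = true
u4 = b OR u3 = false OR true = true
u5 = u2 AND u3 = false AND true = false
u6 = u3 AND u5 = true AND false = false
u7 = d AND u6 = false AND false = false
u8 = u7 AND u4 AND e = false AND true AND true = false
u9 = u3 NAND u7 = true NAND false = true
u11 = u7 AND u3 = false AND true = false
u14 = u8 AND u7 AND u9 = false AND false AND true = false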